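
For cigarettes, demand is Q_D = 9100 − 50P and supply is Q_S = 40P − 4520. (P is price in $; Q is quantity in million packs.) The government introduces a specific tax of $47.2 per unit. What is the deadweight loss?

In inverse form: demand P = 182 − 0.02Q, supply P = 113 + 0.025Q.
Competitive equilibrium: 182 − 0.02Q = 113 + 0.025Q → Q* = 1533.3333, P* = 151.3333.
With the tax, the buyer price exceeds the seller price by 47.2: (182 − 0.02Q) − (113 + 0.025Q) = 47.2 → Q' = 484.4444.
ΔQ = 1533.3333 − 484.4444 = 1048.8889; the wedge equals the tax, 47.2.
Deadweight loss = ½ × 1048.8889 × 47.2 = $24753.78 million.

$24753.78 million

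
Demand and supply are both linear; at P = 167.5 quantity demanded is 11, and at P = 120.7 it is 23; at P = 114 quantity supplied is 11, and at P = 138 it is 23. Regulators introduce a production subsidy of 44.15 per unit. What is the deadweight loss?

165.19

Demand slope = (120.7 − 167.5)/(23 − 11) = −3.9, so P = 210.4 − 3.9Q.
Supply slope = (138 − 114)/(23 − 11) = 2, so P = 92 + 2Q.
Competitive equilibrium: 210.4 − 3.9Q = 92 + 2Q → Q* = 20.0678, P* = 132.1356.
The subsidy lowers effective supply by 44.15: P = 47.85 + 2Q.
New quantity: 210.4 − 3.9Q = 47.85 + 2Q → Q' = 27.5508.
Overproduction ΔQ = 27.5508 − 20.0678 = 7.483; wedge = subsidy = 44.15.
Welfare loss = ½ × 7.483 × 44.15 = 165.19.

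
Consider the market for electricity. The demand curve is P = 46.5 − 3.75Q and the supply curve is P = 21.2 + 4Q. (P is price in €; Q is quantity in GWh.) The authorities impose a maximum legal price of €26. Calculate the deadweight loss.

€16.52

Competitive equilibrium: 46.5 − 3.75Q = 21.2 + 4Q → Q* = 3.2645, P* = 34.2581.
At the ceiling P = 26, quantity supplied = (26 − 21.2)/4 = 1.2.
Willingness to pay at Q' = 1.2: 46.5 − 3.75·1.2 = 42.
ΔQ = 3.2645 − 1.2 = 2.0645; wedge = 42 − 26 = 16.
DWL = ½ × 2.0645 × 16 = €16.52.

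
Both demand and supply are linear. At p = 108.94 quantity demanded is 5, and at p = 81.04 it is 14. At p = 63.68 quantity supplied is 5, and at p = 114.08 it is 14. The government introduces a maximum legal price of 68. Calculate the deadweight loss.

Demand slope = (81.04 − 108.94)/(14 − 5) = −3.1, so p = 124.44 − 3.1q.
Supply slope = (114.08 − 63.68)/(14 − 5) = 5.6, so p = 35.68 + 5.6q.
Competitive equilibrium: 124.44 − 3.1q = 35.68 + 5.6q → q* = 10.2023, p* = 92.8129.
At the ceiling p = 68, quantity supplied = (68 − 35.68)/5.6 = 5.7714.
Willingness to pay at q' = 5.7714: 124.44 − 3.1·5.7714 = 106.5487.
Δq = 10.2023 − 5.7714 = 4.4309; wedge = 106.5487 − 68 = 38.5487.
Welfare loss = ½ × 4.4309 × 38.5487 = 85.40.

85.40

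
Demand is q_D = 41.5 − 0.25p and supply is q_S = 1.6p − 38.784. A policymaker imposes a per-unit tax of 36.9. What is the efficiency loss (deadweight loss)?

147.20

In inverse form: demand p = 166 − 4q, supply p = 24.24 + 0.625q.
Competitive equilibrium: 166 − 4q = 24.24 + 0.625q → q* = 30.6508, p* = 43.3968.
With the tax, the buyer price exceeds the seller price by 36.9: (166 − 4q) − (24.24 + 0.625q) = 36.9 → q' = 22.6724.
Δq = 30.6508 − 22.6724 = 7.9784; the wedge equals the tax, 36.9.
Deadweight loss = ½ × 7.9784 × 36.9 = 147.20.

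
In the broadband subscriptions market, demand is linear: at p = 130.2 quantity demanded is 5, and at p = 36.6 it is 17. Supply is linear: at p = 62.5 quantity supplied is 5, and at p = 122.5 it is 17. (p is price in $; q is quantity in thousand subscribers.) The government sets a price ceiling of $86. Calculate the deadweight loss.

Demand slope = (36.6 − 130.2)/(17 − 5) = −7.8, so p = 169.2 − 7.8q.
Supply slope = (122.5 − 62.5)/(17 − 5) = 5, so p = 37.5 + 5q.
Competitive equilibrium: 169.2 − 7.8q = 37.5 + 5q → q* = 10.2891, p* = 88.9453.
At the ceiling p = 86, quantity supplied = (86 − 37.5)/5 = 9.7.
Willingness to pay at q' = 9.7: 169.2 − 7.8·9.7 = 93.54.
Δq = 10.2891 − 9.7 = 0.5891; wedge = 93.54 − 86 = 7.54.
Deadweight loss = ½ × 0.5891 × 7.54 = $2.22 thousand.

$2.22 thousand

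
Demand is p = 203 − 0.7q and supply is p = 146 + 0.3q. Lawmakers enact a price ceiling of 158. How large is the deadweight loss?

Competitive equilibrium: 203 − 0.7q = 146 + 0.3q → q* = 57, p* = 163.1.
At the ceiling p = 158, quantity supplied = (158 − 146)/0.3 = 40.
Willingness to pay at q' = 40: 203 − 0.7·40 = 175.
Δq = 57 − 40 = 17; wedge = 175 − 158 = 17.
Welfare loss = ½ × 17 × 17 = 144.50.

144.50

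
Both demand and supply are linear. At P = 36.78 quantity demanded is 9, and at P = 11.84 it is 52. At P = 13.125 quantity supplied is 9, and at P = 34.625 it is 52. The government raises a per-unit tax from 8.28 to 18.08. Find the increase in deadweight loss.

119.60

Demand slope = (11.84 − 36.78)/(52 − 9) = −0.58, so P = 42 − 0.58Q.
Supply slope = (34.625 − 13.125)/(52 − 9) = 0.5, so P = 8.625 + 0.5Q.
Competitive equilibrium: 42 − 0.58Q = 8.625 + 0.5Q → Q* = 30.9028, P* = 24.0764.
For a per-unit tax t: ΔQ = t/1.08, so DWL = ½·t·(t/1.08) = t²/2.16.
At t = 8.28: DWL = 31.74. At t = 18.08: DWL = 151.336.
Increase = 151.336 − 31.74 = 119.60.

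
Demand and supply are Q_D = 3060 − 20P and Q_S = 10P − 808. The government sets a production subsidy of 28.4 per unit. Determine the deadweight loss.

In inverse form: demand P = 153 − 0.05Q, supply P = 80.8 + 0.1Q.
Competitive equilibrium: 153 − 0.05Q = 80.8 + 0.1Q → Q* = 481.3333, P* = 128.9333.
The subsidy lowers effective supply by 28.4: P = 52.4 + 0.1Q.
New quantity: 153 − 0.05Q = 52.4 + 0.1Q → Q' = 670.6667.
Overproduction ΔQ = 670.6667 − 481.3333 = 189.3334; wedge = subsidy = 28.4.
DWL = ½ × 189.3334 × 28.4 = 2688.53.

2688.53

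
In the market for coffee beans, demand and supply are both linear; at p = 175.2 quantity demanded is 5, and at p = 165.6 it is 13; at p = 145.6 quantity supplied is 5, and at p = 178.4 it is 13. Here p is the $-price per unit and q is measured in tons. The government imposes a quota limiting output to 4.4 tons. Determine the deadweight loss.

$101.37

Demand slope = (165.6 − 175.2)/(13 − 5) = −1.2, so p = 181.2 − 1.2q.
Supply slope = (178.4 − 145.6)/(13 − 5) = 4.1, so p = 125.1 + 4.1q.
Competitive equilibrium: 181.2 − 1.2q = 125.1 + 4.1q → q* = 10.5849, p* = 168.4981.
At q = 4.4: demand price = 181.2 − 1.2·4.4 = 175.92; supply price = 125.1 + 4.1·4.4 = 143.14.
Δq = 10.5849 − 4.4 = 6.1849; wedge = 175.92 − 143.14 = 32.78.
Deadweight loss = ½ × 6.1849 × 32.78 = $101.37.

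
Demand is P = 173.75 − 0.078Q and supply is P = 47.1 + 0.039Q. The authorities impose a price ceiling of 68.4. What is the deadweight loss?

Competitive equilibrium: 173.75 − 0.078Q = 47.1 + 0.039Q → Q* = 1082.4786, P* = 89.3167.
At the ceiling P = 68.4, quantity supplied = (68.4 − 47.1)/0.039 = 546.1538.
Willingness to pay at Q' = 546.1538: 173.75 − 0.078·546.1538 = 131.15.
ΔQ = 1082.4786 − 546.1538 = 536.3248; wedge = 131.15 − 68.4 = 62.75.
The triangle = ½ × 536.3248 × 62.75 = 16827.19.

16827.19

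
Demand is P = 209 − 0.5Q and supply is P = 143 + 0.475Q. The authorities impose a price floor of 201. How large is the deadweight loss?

Competitive equilibrium: 209 − 0.5Q = 143 + 0.475Q → Q* = 67.6923, P* = 175.1538.
At the floor P = 201, quantity demanded = (209 − 201)/0.5 = 16.
Sellers' marginal cost at Q' = 16: 143 + 0.475·16 = 150.6.
ΔQ = 67.6923 − 16 = 51.6923; wedge = 201 − 150.6 = 50.4.
DWL = ½ × 51.6923 × 50.4 = 1302.65.

1302.65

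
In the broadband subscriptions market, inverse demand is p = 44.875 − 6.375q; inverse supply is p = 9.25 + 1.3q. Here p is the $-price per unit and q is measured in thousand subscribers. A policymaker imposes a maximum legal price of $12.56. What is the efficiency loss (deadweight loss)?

Competitive equilibrium: 44.875 − 6.375q = 9.25 + 1.3q → q* = 4.6417, p* = 15.2842.
At the ceiling p = 12.56, quantity supplied = (12.56 − 9.25)/1.3 = 2.5462.
Willingness to pay at q' = 2.5462: 44.875 − 6.375·2.5462 = 28.643.
Δq = 4.6417 − 2.5462 = 2.0955; wedge = 28.643 − 12.56 = 16.083.
Welfare loss = ½ × 2.0955 × 16.083 = $16.85 thousand.

$16.85 thousand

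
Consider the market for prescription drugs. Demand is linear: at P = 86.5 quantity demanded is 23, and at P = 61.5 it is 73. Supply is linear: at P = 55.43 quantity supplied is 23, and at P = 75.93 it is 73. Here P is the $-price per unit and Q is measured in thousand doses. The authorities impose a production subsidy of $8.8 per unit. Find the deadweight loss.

$42.55 thousand

Demand slope = (61.5 − 86.5)/(73 − 23) = −0.5, so P = 98 − 0.5Q.
Supply slope = (75.93 − 55.43)/(73 − 23) = 0.41, so P = 46 + 0.41Q.
Competitive equilibrium: 98 − 0.5Q = 46 + 0.41Q → Q* = 57.1429, P* = 69.4286.
The subsidy lowers effective supply by 8.8: P = 37.2 + 0.41Q.
New quantity: 98 − 0.5Q = 37.2 + 0.41Q → Q' = 66.8132.
Overproduction ΔQ = 66.8132 − 57.1429 = 9.6703; wedge = subsidy = 8.8.
Deadweight loss = ½ × 9.6703 × 8.8 = $42.55 thousand.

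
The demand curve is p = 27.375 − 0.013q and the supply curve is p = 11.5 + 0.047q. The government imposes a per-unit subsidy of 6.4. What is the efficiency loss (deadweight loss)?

Competitive equilibrium: 27.375 − 0.013q = 11.5 + 0.047q → q* = 264.5833, p* = 23.9354.
The subsidy lowers effective supply by 6.4: p = 5.1 + 0.047q.
New quantity: 27.375 − 0.013q = 5.1 + 0.047q → q' = 371.25.
Overproduction Δq = 371.25 − 264.5833 = 106.6667; wedge = subsidy = 6.4.
The triangle = ½ × 106.6667 × 6.4 = 341.33.

341.33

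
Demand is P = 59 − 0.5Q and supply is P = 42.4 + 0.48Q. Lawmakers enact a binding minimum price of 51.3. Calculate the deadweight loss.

Competitive equilibrium: 59 − 0.5Q = 42.4 + 0.48Q → Q* = 16.9388, P* = 50.5306.
At the floor P = 51.3, quantity demanded = (59 − 51.3)/0.5 = 15.4.
Sellers' marginal cost at Q' = 15.4: 42.4 + 0.48·15.4 = 49.792.
ΔQ = 16.9388 − 15.4 = 1.5388; wedge = 51.3 − 49.792 = 1.508.
The triangle = ½ × 1.5388 × 1.508 = 1.16.

1.16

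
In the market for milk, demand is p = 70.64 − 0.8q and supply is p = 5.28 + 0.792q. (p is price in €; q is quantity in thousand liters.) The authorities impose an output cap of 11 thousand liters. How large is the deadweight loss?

Competitive equilibrium: 70.64 − 0.8q = 5.28 + 0.792q → q* = 41.0553, p* = 37.7958.
At q = 11: demand price = 70.64 − 0.8·11 = 61.84; supply price = 5.28 + 0.792·11 = 13.992.
Δq = 41.0553 − 11 = 30.0553; wedge = 61.84 − 13.992 = 47.848.
Deadweight loss = ½ × 30.0553 × 47.848 = €719.04 thousand.

€719.04 thousand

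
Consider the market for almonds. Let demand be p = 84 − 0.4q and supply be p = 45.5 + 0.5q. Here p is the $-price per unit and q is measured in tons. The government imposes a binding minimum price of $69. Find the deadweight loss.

$12.53

Competitive equilibrium: 84 − 0.4q = 45.5 + 0.5q → q* = 42.7778, p* = 66.8889.
At the floor p = 69, quantity demanded = (84 − 69)/0.4 = 37.5.
Sellers' marginal cost at q' = 37.5: 45.5 + 0.5·37.5 = 64.25.
Δq = 42.7778 − 37.5 = 5.2778; wedge = 69 − 64.25 = 4.75.
Deadweight loss = ½ × 5.2778 × 4.75 = $12.53.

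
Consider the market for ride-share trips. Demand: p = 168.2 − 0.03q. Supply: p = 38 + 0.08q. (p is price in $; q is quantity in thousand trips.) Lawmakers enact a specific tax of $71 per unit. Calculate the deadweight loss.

$22913.64 thousand

Competitive equilibrium: 168.2 − 0.03q = 38 + 0.08q → q* = 1183.6364, p* = 132.6909.
With the tax, the buyer price exceeds the seller price by 71: (168.2 − 0.03q) − (38 + 0.08q) = 71 → q' = 538.1818.
Δq = 1183.6364 − 538.1818 = 645.4546; the wedge equals the tax, 71.
The triangle = ½ × 645.4546 × 71 = $22913.64 thousand.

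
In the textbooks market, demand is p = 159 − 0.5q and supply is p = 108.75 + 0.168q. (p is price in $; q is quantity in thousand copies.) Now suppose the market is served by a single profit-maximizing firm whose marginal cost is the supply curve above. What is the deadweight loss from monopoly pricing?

$346.35 thousand

Competitive equilibrium: 159 − 0.5q = 108.75 + 0.168q → q* = 75.22455, p* = 121.38772.
Marginal revenue: MR = 159 − q. Set MR = MC: 159 − q = 108.75 + 0.168q → q_m = 43.02226.
Price p_m = 159 − 0.5·43.02226 = 137.48887; MC(q_m) = 108.75 + 0.168·43.02226 = 115.97774.
Competitive q* = 75.22455, so Δq = 32.20229; wedge = 137.48887 − 115.97774 = 21.51113.
The triangle = ½ × 32.20229 × 21.51113 = $346.35 thousand.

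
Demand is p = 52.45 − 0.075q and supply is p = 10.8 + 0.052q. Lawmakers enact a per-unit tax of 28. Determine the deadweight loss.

Competitive equilibrium: 52.45 − 0.075q = 10.8 + 0.052q → q* = 327.95276, p* = 27.85354.
With the tax, the buyer price exceeds the seller price by 28: (52.45 − 0.075q) − (10.8 + 0.052q) = 28 → q' = 107.48031.
Δq = 327.95276 − 107.48031 = 220.47245; the wedge equals the tax, 28.
Welfare loss = ½ × 220.47245 × 28 = 3086.61.

3086.61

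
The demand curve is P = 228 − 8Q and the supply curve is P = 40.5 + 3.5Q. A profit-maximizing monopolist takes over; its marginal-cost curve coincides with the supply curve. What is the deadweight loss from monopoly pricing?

257.27

Competitive equilibrium: 228 − 8Q = 40.5 + 3.5Q → Q* = 16.30435, P* = 97.56522.
Marginal revenue: MR = 228 − 16Q. Set MR = MC: 228 − 16Q = 40.5 + 3.5Q → Q_m = 9.61538.
Price P_m = 228 − 8·9.61538 = 151.07696; MC(Q_m) = 40.5 + 3.5·9.61538 = 74.15383.
Competitive Q* = 16.30435, so ΔQ = 6.68897; wedge = 151.07696 − 74.15383 = 76.92313.
Welfare loss = ½ × 6.68897 × 76.92313 = 257.27.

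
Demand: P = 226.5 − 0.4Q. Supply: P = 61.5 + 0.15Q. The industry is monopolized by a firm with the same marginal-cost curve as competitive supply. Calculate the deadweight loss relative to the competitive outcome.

Competitive equilibrium: 226.5 − 0.4Q = 61.5 + 0.15Q → Q* = 300, P* = 106.5.
Marginal revenue: MR = 226.5 − 0.8Q. Set MR = MC: 226.5 − 0.8Q = 61.5 + 0.15Q → Q_m = 173.6842.
Price P_m = 226.5 − 0.4·173.6842 = 157.0263; MC(Q_m) = 61.5 + 0.15·173.6842 = 87.5526.
Competitive Q* = 300, so ΔQ = 126.3158; wedge = 157.0263 − 87.5526 = 69.4737.
Deadweight loss = ½ × 126.3158 × 69.4737 = 4387.81.

4387.81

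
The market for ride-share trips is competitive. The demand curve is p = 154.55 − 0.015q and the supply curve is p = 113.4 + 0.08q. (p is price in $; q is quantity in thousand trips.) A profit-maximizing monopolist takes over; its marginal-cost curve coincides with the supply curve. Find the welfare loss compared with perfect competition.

Competitive equilibrium: 154.55 − 0.015q = 113.4 + 0.08q → q* = 433.1579, p* = 148.0526.
Marginal revenue: MR = 154.55 − 0.03q. Set MR = MC: 154.55 − 0.03q = 113.4 + 0.08q → q_m = 374.0909.
Price p_m = 154.55 − 0.015·374.0909 = 148.9386; MC(q_m) = 113.4 + 0.08·374.0909 = 143.3273.
Competitive q* = 433.1579, so Δq = 59.067; wedge = 148.9386 − 143.3273 = 5.6113.
Deadweight loss = ½ × 59.067 × 5.6113 = $165.72 thousand.

$165.72 thousand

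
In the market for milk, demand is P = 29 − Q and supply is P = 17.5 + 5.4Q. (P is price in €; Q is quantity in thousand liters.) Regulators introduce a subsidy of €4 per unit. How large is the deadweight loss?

€1.25 thousand

Competitive equilibrium: 29 − Q = 17.5 + 5.4Q → Q* = 1.7969, P* = 27.2031.
The subsidy lowers effective supply by 4: P = 13.5 + 5.4Q.
New quantity: 29 − Q = 13.5 + 5.4Q → Q' = 2.4219.
Overproduction ΔQ = 2.4219 − 1.7969 = 0.625; wedge = subsidy = 4.
Welfare loss = ½ × 0.625 × 4 = €1.25 thousand.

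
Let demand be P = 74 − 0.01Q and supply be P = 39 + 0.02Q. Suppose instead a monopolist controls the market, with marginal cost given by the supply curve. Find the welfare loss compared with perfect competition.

Competitive equilibrium: 74 − 0.01Q = 39 + 0.02Q → Q* = 1166.6667, P* = 62.3333.
Marginal revenue: MR = 74 − 0.02Q. Set MR = MC: 74 − 0.02Q = 39 + 0.02Q → Q_m = 875.
Price P_m = 74 − 0.01·875 = 65.25; MC(Q_m) = 39 + 0.02·875 = 56.5.
Competitive Q* = 1166.6667, so ΔQ = 291.6667; wedge = 65.25 − 56.5 = 8.75.
Welfare loss = ½ × 291.6667 × 8.75 = 1276.04.

1276.04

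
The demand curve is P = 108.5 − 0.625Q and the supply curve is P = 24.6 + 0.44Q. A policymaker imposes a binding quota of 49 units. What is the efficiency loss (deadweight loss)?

472.23

Competitive equilibrium: 108.5 − 0.625Q = 24.6 + 0.44Q → Q* = 78.7793, P* = 59.2629.
At Q = 49: demand price = 108.5 − 0.625·49 = 77.875; supply price = 24.6 + 0.44·49 = 46.16.
ΔQ = 78.7793 − 49 = 29.7793; wedge = 77.875 − 46.16 = 31.715.
DWL = ½ × 29.7793 × 31.715 = 472.23.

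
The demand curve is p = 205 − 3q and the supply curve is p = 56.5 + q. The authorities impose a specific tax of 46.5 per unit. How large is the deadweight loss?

270.28

Competitive equilibrium: 205 − 3q = 56.5 + q → q* = 37.125, p* = 93.625.
With the tax, the buyer price exceeds the seller price by 46.5: (205 − 3q) − (56.5 + q) = 46.5 → q' = 25.5.
Δq = 37.125 − 25.5 = 11.625; the wedge equals the tax, 46.5.
DWL = ½ × 11.625 × 46.5 = 270.28.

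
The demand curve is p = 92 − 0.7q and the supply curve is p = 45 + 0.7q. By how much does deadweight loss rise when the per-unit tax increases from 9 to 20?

Competitive equilibrium: 92 − 0.7q = 45 + 0.7q → q* = 33.5714, p* = 68.5.
For a per-unit tax t: Δq = t/1.4, so DWL = ½·t·(t/1.4) = t²/2.8.
At t = 9: DWL = 28.929. At t = 20: DWL = 142.857.
Increase = 142.857 − 28.929 = 113.93.

113.93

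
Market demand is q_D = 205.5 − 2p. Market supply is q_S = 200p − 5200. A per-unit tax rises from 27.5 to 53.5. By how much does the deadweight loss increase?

2085.15

In inverse form: demand p = 102.75 − 0.5q, supply p = 26 + 0.005q.
Competitive equilibrium: 102.75 − 0.5q = 26 + 0.005q → q* = 151.9802, p* = 26.7599.
For a per-unit tax t: Δq = t/0.505, so DWL = ½·t·(t/0.505) = t²/1.01.
At t = 27.5: DWL = 748.762. At t = 53.5: DWL = 2833.911.
Increase = 2833.911 − 748.762 = 2085.15.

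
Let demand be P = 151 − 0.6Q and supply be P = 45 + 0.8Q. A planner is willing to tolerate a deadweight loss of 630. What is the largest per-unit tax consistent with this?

42

Competitive equilibrium: 151 − 0.6Q = 45 + 0.8Q → Q* = 75.7143, P* = 105.5714.
A tax t gives ΔQ = t/1.4 and wedge t, so DWL = t²/2.8.
t²/2.8 = 630 → t² = 1764 → t = 42.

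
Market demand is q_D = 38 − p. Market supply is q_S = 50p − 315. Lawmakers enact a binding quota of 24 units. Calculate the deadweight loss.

25.55

In inverse form: demand p = 38 − q, supply p = 6.3 + 0.02q.
Competitive equilibrium: 38 − q = 6.3 + 0.02q → q* = 31.0784, p* = 6.9216.
At q = 24: demand price = 38 − 1·24 = 14; supply price = 6.3 + 0.02·24 = 6.78.
Δq = 31.0784 − 24 = 7.0784; wedge = 14 − 6.78 = 7.22.
Welfare loss = ½ × 7.0784 × 7.22 = 25.55.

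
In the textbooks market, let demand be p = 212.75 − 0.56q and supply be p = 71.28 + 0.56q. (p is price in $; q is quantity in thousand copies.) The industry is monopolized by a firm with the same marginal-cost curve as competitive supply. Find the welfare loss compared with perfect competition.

$992.75 thousand

Competitive equilibrium: 212.75 − 0.56q = 71.28 + 0.56q → q* = 126.3125, p* = 142.015.
Marginal revenue: MR = 212.75 − 1.12q. Set MR = MC: 212.75 − 1.12q = 71.28 + 0.56q → q_m = 84.2083.
Price p_m = 212.75 − 0.56·84.2083 = 165.5934; MC(q_m) = 71.28 + 0.56·84.2083 = 118.4366.
Competitive q* = 126.3125, so Δq = 42.1042; wedge = 165.5934 − 118.4366 = 47.1568.
Welfare loss = ½ × 42.1042 × 47.1568 = $992.75 thousand.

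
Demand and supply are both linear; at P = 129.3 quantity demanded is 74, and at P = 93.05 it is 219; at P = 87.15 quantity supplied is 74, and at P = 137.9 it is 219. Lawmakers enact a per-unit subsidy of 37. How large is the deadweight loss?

1140.83

Demand slope = (93.05 − 129.3)/(219 − 74) = −0.25, so P = 147.8 − 0.25Q.
Supply slope = (137.9 − 87.15)/(219 − 74) = 0.35, so P = 61.25 + 0.35Q.
Competitive equilibrium: 147.8 − 0.25Q = 61.25 + 0.35Q → Q* = 144.25, P* = 111.7375.
The subsidy lowers effective supply by 37: P = 24.25 + 0.35Q.
New quantity: 147.8 − 0.25Q = 24.25 + 0.35Q → Q' = 205.9167.
Overproduction ΔQ = 205.9167 − 144.25 = 61.6667; wedge = subsidy = 37.
Deadweight loss = ½ × 61.6667 × 37 = 1140.83.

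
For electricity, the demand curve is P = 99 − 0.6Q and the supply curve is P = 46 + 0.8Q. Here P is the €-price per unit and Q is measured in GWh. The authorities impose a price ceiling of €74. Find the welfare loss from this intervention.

€5.71

Competitive equilibrium: 99 − 0.6Q = 46 + 0.8Q → Q* = 37.8571, P* = 76.2857.
At the ceiling P = 74, quantity supplied = (74 − 46)/0.8 = 35.
Willingness to pay at Q' = 35: 99 − 0.6·35 = 78.
ΔQ = 37.8571 − 35 = 2.8571; wedge = 78 − 74 = 4.
Deadweight loss = ½ × 2.8571 × 4 = €5.71.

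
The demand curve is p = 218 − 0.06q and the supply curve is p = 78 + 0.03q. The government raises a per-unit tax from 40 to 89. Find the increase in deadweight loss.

Competitive equilibrium: 218 − 0.06q = 78 + 0.03q → q* = 1555.5556, p* = 124.6667.
For a per-unit tax t: Δq = t/0.09, so DWL = ½·t·(t/0.09) = t²/0.18.
At t = 40: DWL = 8888.889. At t = 89: DWL = 44005.556.
Increase = 44005.556 − 8888.889 = 35116.67.

35116.67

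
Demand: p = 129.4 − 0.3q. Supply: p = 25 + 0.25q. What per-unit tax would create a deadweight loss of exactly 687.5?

Competitive equilibrium: 129.4 − 0.3q = 25 + 0.25q → q* = 189.8182, p* = 72.4545.
A tax t gives Δq = t/0.55 and wedge t, so DWL = t²/1.1.
t²/1.1 = 687.5 → t² = 756.25 → t = 27.5.

27.5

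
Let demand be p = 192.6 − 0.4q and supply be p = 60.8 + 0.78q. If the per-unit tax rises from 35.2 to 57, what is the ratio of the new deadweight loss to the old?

Competitive equilibrium: 192.6 − 0.4q = 60.8 + 0.78q → q* = 111.6949, p* = 147.922.
For a per-unit tax t: Δq = t/1.18, so DWL = ½·t·(t/1.18) = t²/2.36.
At t = 35.2: DWL = 525.017. At t = 57: DWL = 1376.695.
Ratio = (57/35.2)² = 2.622.

2.622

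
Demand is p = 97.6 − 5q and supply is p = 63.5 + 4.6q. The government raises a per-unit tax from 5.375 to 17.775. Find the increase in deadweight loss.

Competitive equilibrium: 97.6 − 5q = 63.5 + 4.6q → q* = 3.5521, p* = 79.8396.
For a per-unit tax t: Δq = t/9.6, so DWL = ½·t·(t/9.6) = t²/19.2.
At t = 5.375: DWL = 1.505. At t = 17.775: DWL = 16.456.
Increase = 16.456 − 1.505 = 14.95.

14.95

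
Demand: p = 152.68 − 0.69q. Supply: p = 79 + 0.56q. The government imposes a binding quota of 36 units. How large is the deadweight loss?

Competitive equilibrium: 152.68 − 0.69q = 79 + 0.56q → q* = 58.944, p* = 112.0086.
At q = 36: demand price = 152.68 − 0.69·36 = 127.84; supply price = 79 + 0.56·36 = 99.16.
Δq = 58.944 − 36 = 22.944; wedge = 127.84 − 99.16 = 28.68.
Deadweight loss = ½ × 22.944 × 28.68 = 329.02.

329.02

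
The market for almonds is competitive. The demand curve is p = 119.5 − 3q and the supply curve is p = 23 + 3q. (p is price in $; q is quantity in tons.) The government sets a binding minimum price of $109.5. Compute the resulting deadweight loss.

$487.69

Competitive equilibrium: 119.5 − 3q = 23 + 3q → q* = 16.0833, p* = 71.25.
At the floor p = 109.5, quantity demanded = (119.5 − 109.5)/3 = 3.3333.
Sellers' marginal cost at q' = 3.3333: 23 + 3·3.3333 = 32.9999.
Δq = 16.0833 − 3.3333 = 12.75; wedge = 109.5 − 32.9999 = 76.5001.
Deadweight loss = ½ × 12.75 × 76.5001 = $487.69.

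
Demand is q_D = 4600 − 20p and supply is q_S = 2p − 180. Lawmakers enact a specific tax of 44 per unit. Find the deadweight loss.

In inverse form: demand p = 230 − 0.05q, supply p = 90 + 0.5q.
Competitive equilibrium: 230 − 0.05q = 90 + 0.5q → q* = 254.5455, p* = 217.2727.
With the tax, the buyer price exceeds the seller price by 44: (230 − 0.05q) − (90 + 0.5q) = 44 → q' = 174.5455.
Δq = 254.5455 − 174.5455 = 80; the wedge equals the tax, 44.
DWL = ½ × 80 × 44 = 1760.

1760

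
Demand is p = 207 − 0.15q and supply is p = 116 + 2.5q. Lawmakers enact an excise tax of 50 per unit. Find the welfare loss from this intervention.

471.70

Competitive equilibrium: 207 − 0.15q = 116 + 2.5q → q* = 34.3396, p* = 201.8491.
With the tax, the buyer price exceeds the seller price by 50: (207 − 0.15q) − (116 + 2.5q) = 50 → q' = 15.4717.
Δq = 34.3396 − 15.4717 = 18.8679; the wedge equals the tax, 50.
Deadweight loss = ½ × 18.8679 × 50 = 471.70.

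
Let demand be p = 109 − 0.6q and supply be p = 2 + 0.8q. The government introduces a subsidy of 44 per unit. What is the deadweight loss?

Competitive equilibrium: 109 − 0.6q = 2 + 0.8q → q* = 76.4286, p* = 63.1429.
The subsidy lowers effective supply by 44: p = 0.8q − 42.
New quantity: 109 − 0.6q = 0.8q − 42 → q' = 107.8571.
Overproduction Δq = 107.8571 − 76.4286 = 31.4285; wedge = subsidy = 44.
DWL = ½ × 31.4285 × 44 = 691.43.

691.43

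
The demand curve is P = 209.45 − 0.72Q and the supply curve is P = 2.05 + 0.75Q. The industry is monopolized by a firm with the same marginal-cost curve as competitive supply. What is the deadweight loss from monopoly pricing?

1581.42

Competitive equilibrium: 209.45 − 0.72Q = 2.05 + 0.75Q → Q* = 141.0884, P* = 107.8663.
Marginal revenue: MR = 209.45 − 1.44Q. Set MR = MC: 209.45 − 1.44Q = 2.05 + 0.75Q → Q_m = 94.7032.
Price P_m = 209.45 − 0.72·94.7032 = 141.2637; MC(Q_m) = 2.05 + 0.75·94.7032 = 73.0774.
Competitive Q* = 141.0884, so ΔQ = 46.3852; wedge = 141.2637 − 73.0774 = 68.1863.
Deadweight loss = ½ × 46.3852 × 68.1863 = 1581.42.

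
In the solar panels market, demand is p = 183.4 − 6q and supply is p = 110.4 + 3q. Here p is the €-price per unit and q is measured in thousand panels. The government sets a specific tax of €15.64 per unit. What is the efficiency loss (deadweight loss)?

€13.59 thousand

Competitive equilibrium: 183.4 − 6q = 110.4 + 3q → q* = 8.1111, p* = 134.7333.
With the tax, the buyer price exceeds the seller price by 15.64: (183.4 − 6q) − (110.4 + 3q) = 15.64 → q' = 6.3733.
Δq = 8.1111 − 6.3733 = 1.7378; the wedge equals the tax, 15.64.
The triangle = ½ × 1.7378 × 15.64 = €13.59 thousand.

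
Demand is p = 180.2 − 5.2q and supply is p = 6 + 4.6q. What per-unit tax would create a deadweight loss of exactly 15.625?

Competitive equilibrium: 180.2 − 5.2q = 6 + 4.6q → q* = 17.7755, p* = 87.7673.
A tax t gives Δq = t/9.8 and wedge t, so DWL = t²/19.6.
t²/19.6 = 15.625 → t² = 306.25 → t = 17.5.

17.5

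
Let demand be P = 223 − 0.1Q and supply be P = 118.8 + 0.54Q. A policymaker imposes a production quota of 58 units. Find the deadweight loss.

Competitive equilibrium: 223 − 0.1Q = 118.8 + 0.54Q → Q* = 162.8125, P* = 206.7188.
At Q = 58: demand price = 223 − 0.1·58 = 217.2; supply price = 118.8 + 0.54·58 = 150.12.
ΔQ = 162.8125 − 58 = 104.8125; wedge = 217.2 − 150.12 = 67.08.
Welfare loss = ½ × 104.8125 × 67.08 = 3515.41.

3515.41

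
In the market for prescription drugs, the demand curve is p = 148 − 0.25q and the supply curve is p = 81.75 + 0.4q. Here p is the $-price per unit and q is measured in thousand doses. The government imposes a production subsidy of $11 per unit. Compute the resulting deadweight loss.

$93.08 thousand

Competitive equilibrium: 148 − 0.25q = 81.75 + 0.4q → q* = 101.9231, p* = 122.5192.
The subsidy lowers effective supply by 11: p = 70.75 + 0.4q.
New quantity: 148 − 0.25q = 70.75 + 0.4q → q' = 118.8462.
Overproduction Δq = 118.8462 − 101.9231 = 16.9231; wedge = subsidy = 11.
Welfare loss = ½ × 16.9231 × 11 = $93.08 thousand.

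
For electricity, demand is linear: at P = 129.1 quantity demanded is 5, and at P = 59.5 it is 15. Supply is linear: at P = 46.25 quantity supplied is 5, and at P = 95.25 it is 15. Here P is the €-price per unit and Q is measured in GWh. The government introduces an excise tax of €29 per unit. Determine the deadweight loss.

Demand slope = (59.5 − 129.1)/(15 − 5) = −6.96, so P = 163.9 − 6.96Q.
Supply slope = (95.25 − 46.25)/(15 − 5) = 4.9, so P = 21.75 + 4.9Q.
Competitive equilibrium: 163.9 − 6.96Q = 21.75 + 4.9Q → Q* = 11.9857, P* = 80.4798.
With the tax, the buyer price exceeds the seller price by 29: (163.9 − 6.96Q) − (21.75 + 4.9Q) = 29 → Q' = 9.5405.
ΔQ = 11.9857 − 9.5405 = 2.4452; the wedge equals the tax, 29.
Welfare loss = ½ × 2.4452 × 29 = €35.46.

€35.46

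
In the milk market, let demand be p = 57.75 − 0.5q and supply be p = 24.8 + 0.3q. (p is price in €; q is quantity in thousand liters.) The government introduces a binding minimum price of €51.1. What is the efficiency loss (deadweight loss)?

€311.09 thousand

Competitive equilibrium: 57.75 − 0.5q = 24.8 + 0.3q → q* = 41.1875, p* = 37.1563.
At the floor p = 51.1, quantity demanded = (57.75 − 51.1)/0.5 = 13.3.
Sellers' marginal cost at q' = 13.3: 24.8 + 0.3·13.3 = 28.79.
Δq = 41.1875 − 13.3 = 27.8875; wedge = 51.1 − 28.79 = 22.31.
Welfare loss = ½ × 27.8875 × 22.31 = €311.09 thousand.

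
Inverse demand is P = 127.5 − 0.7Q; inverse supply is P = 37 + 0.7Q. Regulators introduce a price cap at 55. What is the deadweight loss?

1060.80

Competitive equilibrium: 127.5 − 0.7Q = 37 + 0.7Q → Q* = 64.6429, P* = 82.25.
At the ceiling P = 55, quantity supplied = (55 − 37)/0.7 = 25.7143.
Willingness to pay at Q' = 25.7143: 127.5 − 0.7·25.7143 = 109.5.
ΔQ = 64.6429 − 25.7143 = 38.9286; wedge = 109.5 − 55 = 54.5.
The triangle = ½ × 38.9286 × 54.5 = 1060.80.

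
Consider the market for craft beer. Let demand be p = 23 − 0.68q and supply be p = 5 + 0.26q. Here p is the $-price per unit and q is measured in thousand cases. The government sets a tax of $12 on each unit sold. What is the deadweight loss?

$76.60 thousand

Competitive equilibrium: 23 − 0.68q = 5 + 0.26q → q* = 19.1489, p* = 9.9787.
With the tax, the buyer price exceeds the seller price by 12: (23 − 0.68q) − (5 + 0.26q) = 12 → q' = 6.383.
Δq = 19.1489 − 6.383 = 12.7659; the wedge equals the tax, 12.
DWL = ½ × 12.7659 × 12 = $76.60 thousand.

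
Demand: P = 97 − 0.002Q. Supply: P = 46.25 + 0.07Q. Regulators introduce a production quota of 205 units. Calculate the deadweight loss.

Competitive equilibrium: 97 − 0.002Q = 46.25 + 0.07Q → Q* = 704.8611, P* = 95.5903.
At Q = 205: demand price = 97 − 0.002·205 = 96.59; supply price = 46.25 + 0.07·205 = 60.6.
ΔQ = 704.8611 − 205 = 499.8611; wedge = 96.59 − 60.6 = 35.99.
DWL = ½ × 499.8611 × 35.99 = 8995.

8995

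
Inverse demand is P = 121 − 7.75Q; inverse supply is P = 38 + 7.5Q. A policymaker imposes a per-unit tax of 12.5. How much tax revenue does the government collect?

57.79

Competitive equilibrium: 121 − 7.75Q = 38 + 7.5Q → Q* = 5.4426, P* = 78.8197.
With the tax, the buyer price exceeds the seller price by 12.5: (121 − 7.75Q) − (38 + 7.5Q) = 12.5 → Q' = 4.623.
Tax revenue = 12.5 × 4.623 = 57.79.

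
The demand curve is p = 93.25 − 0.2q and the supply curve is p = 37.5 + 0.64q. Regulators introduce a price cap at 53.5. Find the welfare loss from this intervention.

718.79

Competitive equilibrium: 93.25 − 0.2q = 37.5 + 0.64q → q* = 66.369, p* = 79.9762.
At the ceiling p = 53.5, quantity supplied = (53.5 − 37.5)/0.64 = 25.
Willingness to pay at q' = 25: 93.25 − 0.2·25 = 88.25.
Δq = 66.369 − 25 = 41.369; wedge = 88.25 − 53.5 = 34.75.
The triangle = ½ × 41.369 × 34.75 = 718.79.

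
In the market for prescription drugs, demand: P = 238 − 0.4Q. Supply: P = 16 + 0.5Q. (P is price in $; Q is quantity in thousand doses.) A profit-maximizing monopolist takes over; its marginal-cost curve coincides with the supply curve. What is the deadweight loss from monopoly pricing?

$2592.19 thousand

Competitive equilibrium: 238 − 0.4Q = 16 + 0.5Q → Q* = 246.6667, P* = 139.3333.
Marginal revenue: MR = 238 − 0.8Q. Set MR = MC: 238 − 0.8Q = 16 + 0.5Q → Q_m = 170.7692.
Price P_m = 238 − 0.4·170.7692 = 169.6923; MC(Q_m) = 16 + 0.5·170.7692 = 101.3846.
Competitive Q* = 246.6667, so ΔQ = 75.8975; wedge = 169.6923 − 101.3846 = 68.3077.
Welfare loss = ½ × 75.8975 × 68.3077 = $2592.19 thousand.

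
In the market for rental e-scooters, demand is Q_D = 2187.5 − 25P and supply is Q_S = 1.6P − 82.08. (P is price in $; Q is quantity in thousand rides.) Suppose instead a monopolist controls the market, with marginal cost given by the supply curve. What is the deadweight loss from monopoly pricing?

$3.17 thousand

In inverse form: demand P = 87.5 − 0.04Q, supply P = 51.3 + 0.625Q.
Competitive equilibrium: 87.5 − 0.04Q = 51.3 + 0.625Q → Q* = 54.4361, P* = 85.3226.
Marginal revenue: MR = 87.5 − 0.08Q. Set MR = MC: 87.5 − 0.08Q = 51.3 + 0.625Q → Q_m = 51.3475.
Price P_m = 87.5 − 0.04·51.3475 = 85.4461; MC(Q_m) = 51.3 + 0.625·51.3475 = 83.3922.
Competitive Q* = 54.4361, so ΔQ = 3.0886; wedge = 85.4461 − 83.3922 = 2.0539.
Deadweight loss = ½ × 3.0886 × 2.0539 = $3.17 thousand.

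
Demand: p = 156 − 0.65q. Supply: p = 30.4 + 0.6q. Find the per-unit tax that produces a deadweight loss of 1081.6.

52

Competitive equilibrium: 156 − 0.65q = 30.4 + 0.6q → q* = 100.48, p* = 90.688.
A tax t gives Δq = t/1.25 and wedge t, so DWL = t²/2.5.
t²/2.5 = 1081.6 → t² = 2704 → t = 52.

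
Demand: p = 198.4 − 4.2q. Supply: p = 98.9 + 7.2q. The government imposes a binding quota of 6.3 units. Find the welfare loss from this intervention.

33.60

Competitive equilibrium: 198.4 − 4.2q = 98.9 + 7.2q → q* = 8.7281, p* = 161.7421.
At q = 6.3: demand price = 198.4 − 4.2·6.3 = 171.94; supply price = 98.9 + 7.2·6.3 = 144.26.
Δq = 8.7281 − 6.3 = 2.4281; wedge = 171.94 − 144.26 = 27.68.
DWL = ½ × 2.4281 × 27.68 = 33.60.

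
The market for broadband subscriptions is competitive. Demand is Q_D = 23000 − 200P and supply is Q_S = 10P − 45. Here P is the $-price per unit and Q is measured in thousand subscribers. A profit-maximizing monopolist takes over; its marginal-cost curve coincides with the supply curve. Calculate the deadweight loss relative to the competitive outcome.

$120.13 thousand

In inverse form: demand P = 115 − 0.005Q, supply P = 4.5 + 0.1Q.
Competitive equilibrium: 115 − 0.005Q = 4.5 + 0.1Q → Q* = 1052.381, P* = 109.7381.
Marginal revenue: MR = 115 − 0.01Q. Set MR = MC: 115 − 0.01Q = 4.5 + 0.1Q → Q_m = 1004.5455.
Price P_m = 115 − 0.005·1004.5455 = 109.9773; MC(Q_m) = 4.5 + 0.1·1004.5455 = 104.9546.
Competitive Q* = 1052.381, so ΔQ = 47.8355; wedge = 109.9773 − 104.9546 = 5.0227.
Deadweight loss = ½ × 47.8355 × 5.0227 = $120.13 thousand.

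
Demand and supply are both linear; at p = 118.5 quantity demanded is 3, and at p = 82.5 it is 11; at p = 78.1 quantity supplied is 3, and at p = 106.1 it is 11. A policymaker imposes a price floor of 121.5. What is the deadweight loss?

130.72

Demand slope = (82.5 − 118.5)/(11 − 3) = −4.5, so p = 132 − 4.5q.
Supply slope = (106.1 − 78.1)/(11 − 3) = 3.5, so p = 67.6 + 3.5q.
Competitive equilibrium: 132 − 4.5q = 67.6 + 3.5q → q* = 8.05, p* = 95.775.
At the floor p = 121.5, quantity demanded = (132 − 121.5)/4.5 = 2.3333.
Sellers' marginal cost at q' = 2.3333: 67.6 + 3.5·2.3333 = 75.7666.
Δq = 8.05 − 2.3333 = 5.7167; wedge = 121.5 − 75.7666 = 45.7334.
DWL = ½ × 5.7167 × 45.7334 = 130.72.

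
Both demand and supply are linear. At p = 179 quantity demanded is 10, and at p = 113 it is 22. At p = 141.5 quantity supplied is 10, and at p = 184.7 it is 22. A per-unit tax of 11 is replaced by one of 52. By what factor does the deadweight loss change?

Demand slope = (113 − 179)/(22 − 10) = −5.5, so p = 234 − 5.5q.
Supply slope = (184.7 − 141.5)/(22 − 10) = 3.6, so p = 105.5 + 3.6q.
Competitive equilibrium: 234 − 5.5q = 105.5 + 3.6q → q* = 14.1209, p* = 156.3352.
For a per-unit tax t: Δq = t/9.1, so DWL = ½·t·(t/9.1) = t²/18.2.
At t = 11: DWL = 6.648. At t = 52: DWL = 148.571.
Ratio = (52/11)² = 22.347.

22.347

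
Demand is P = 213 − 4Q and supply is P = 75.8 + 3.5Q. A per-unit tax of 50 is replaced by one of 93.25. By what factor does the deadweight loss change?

3.478

Competitive equilibrium: 213 − 4Q = 75.8 + 3.5Q → Q* = 18.2933, P* = 139.8267.
For a per-unit tax t: ΔQ = t/7.5, so DWL = ½·t·(t/7.5) = t²/15.
At t = 50: DWL = 166.667. At t = 93.25: DWL = 579.704.
Ratio = (93.25/50)² = 3.478.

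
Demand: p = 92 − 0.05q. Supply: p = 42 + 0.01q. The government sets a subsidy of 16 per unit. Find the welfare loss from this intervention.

Competitive equilibrium: 92 − 0.05q = 42 + 0.01q → q* = 833.3333, p* = 50.3333.
The subsidy lowers effective supply by 16: p = 26 + 0.01q.
New quantity: 92 − 0.05q = 26 + 0.01q → q' = 1100.
Overproduction Δq = 1100 − 833.3333 = 266.6667; wedge = subsidy = 16.
Deadweight loss = ½ × 266.6667 × 16 = 2133.33.

2133.33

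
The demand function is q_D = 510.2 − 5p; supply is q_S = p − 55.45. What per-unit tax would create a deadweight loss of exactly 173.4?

In inverse form: demand p = 102.04 − 0.2q, supply p = 55.45 + q.
Competitive equilibrium: 102.04 − 0.2q = 55.45 + q → q* = 38.825, p* = 94.275.
A tax t gives Δq = t/1.2 and wedge t, so DWL = t²/2.4.
t²/2.4 = 173.4 → t² = 416.16 → t = 20.4.

20.4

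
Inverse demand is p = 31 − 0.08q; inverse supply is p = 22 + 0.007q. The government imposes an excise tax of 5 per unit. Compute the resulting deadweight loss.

143.68

Competitive equilibrium: 31 − 0.08q = 22 + 0.007q → q* = 103.4483, p* = 22.7241.
With the tax, the buyer price exceeds the seller price by 5: (31 − 0.08q) − (22 + 0.007q) = 5 → q' = 45.977.
Δq = 103.4483 − 45.977 = 57.4713; the wedge equals the tax, 5.
DWL = ½ × 57.4713 × 5 = 143.68.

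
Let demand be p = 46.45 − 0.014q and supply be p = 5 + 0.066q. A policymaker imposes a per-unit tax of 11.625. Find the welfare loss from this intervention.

Competitive equilibrium: 46.45 − 0.014q = 5 + 0.066q → q* = 518.125, p* = 39.1963.
With the tax, the buyer price exceeds the seller price by 11.625: (46.45 − 0.014q) − (5 + 0.066q) = 11.625 → q' = 372.8125.
Δq = 518.125 − 372.8125 = 145.3125; the wedge equals the tax, 11.625.
Deadweight loss = ½ × 145.3125 × 11.625 = 844.63.

844.63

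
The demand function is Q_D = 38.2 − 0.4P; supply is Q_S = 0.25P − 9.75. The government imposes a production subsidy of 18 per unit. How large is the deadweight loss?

In inverse form: demand P = 95.5 − 2.5Q, supply P = 39 + 4Q.
Competitive equilibrium: 95.5 − 2.5Q = 39 + 4Q → Q* = 8.6923, P* = 73.7692.
The subsidy lowers effective supply by 18: P = 21 + 4Q.
New quantity: 95.5 − 2.5Q = 21 + 4Q → Q' = 11.4615.
Overproduction ΔQ = 11.4615 − 8.6923 = 2.7692; wedge = subsidy = 18.
The triangle = ½ × 2.7692 × 18 = 24.92.

24.92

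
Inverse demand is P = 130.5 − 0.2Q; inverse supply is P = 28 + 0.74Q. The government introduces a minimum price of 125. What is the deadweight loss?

3125.12

Competitive equilibrium: 130.5 − 0.2Q = 28 + 0.74Q → Q* = 109.0426, P* = 108.6915.
At the floor P = 125, quantity demanded = (130.5 − 125)/0.2 = 27.5.
Sellers' marginal cost at Q' = 27.5: 28 + 0.74·27.5 = 48.35.
ΔQ = 109.0426 − 27.5 = 81.5426; wedge = 125 − 48.35 = 76.65.
Welfare loss = ½ × 81.5426 × 76.65 = 3125.12.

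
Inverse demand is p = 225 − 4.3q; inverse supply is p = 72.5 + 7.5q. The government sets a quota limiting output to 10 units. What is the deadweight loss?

50.43

Competitive equilibrium: 225 − 4.3q = 72.5 + 7.5q → q* = 12.9237, p* = 169.428.
At q = 10: demand price = 225 − 4.3·10 = 182; supply price = 72.5 + 7.5·10 = 147.5.
Δq = 12.9237 − 10 = 2.9237; wedge = 182 − 147.5 = 34.5.
DWL = ½ × 2.9237 × 34.5 = 50.43.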